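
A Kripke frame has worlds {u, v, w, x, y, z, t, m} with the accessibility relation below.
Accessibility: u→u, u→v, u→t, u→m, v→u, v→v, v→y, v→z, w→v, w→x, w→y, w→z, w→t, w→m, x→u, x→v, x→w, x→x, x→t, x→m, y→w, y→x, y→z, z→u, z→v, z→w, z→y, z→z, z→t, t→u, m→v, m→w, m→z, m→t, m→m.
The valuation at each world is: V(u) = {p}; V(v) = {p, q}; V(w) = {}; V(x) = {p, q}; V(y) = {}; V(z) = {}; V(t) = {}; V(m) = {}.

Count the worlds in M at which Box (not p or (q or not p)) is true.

Recall that Box ψ holds at a world iff ψ holds at every accessible world, and Dia ψ holds iff ψ holds at some accessible world.
Let φ = Box (not p or (q or not p)). Evaluate φ at each world:
  u (successors {u, v, t, m}): φ is false.
  v (successors {u, v, y, z}): φ is false.
  w (successors {v, x, y, z, t, m}): φ is true.
  x (successors {u, v, w, x, t, m}): φ is false.
  y (successors {w, x, z}): φ is true.
  z (successors {u, v, w, y, z, t}): φ is false.
  t (successors {u}): φ is false.
  m (successors {v, w, z, t, m}): φ is true.
For instance, at u:
  At u: Box (not p or (q or not p)) requires not p or (q or not p) at every successor {u, v, t, m}.
    not p or (q or not p) fails at u, so Box (not p or (q or not p)) is false at u.
Satisfying worlds: {w, y, m}

3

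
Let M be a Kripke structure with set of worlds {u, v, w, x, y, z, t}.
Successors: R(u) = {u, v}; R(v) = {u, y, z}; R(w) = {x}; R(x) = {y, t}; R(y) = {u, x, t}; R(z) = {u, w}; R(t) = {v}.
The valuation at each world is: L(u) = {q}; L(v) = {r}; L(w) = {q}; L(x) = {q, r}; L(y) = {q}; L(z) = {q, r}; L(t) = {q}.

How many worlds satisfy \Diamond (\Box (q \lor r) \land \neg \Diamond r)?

3

Let φ = \Diamond (\Box (q \lor r) \land \neg \Diamond r). Evaluate φ at each world:
  u (successors {u, v}): φ is false.
  v (successors {u, y, z}): φ is true.
  w (successors {x}): φ is true.
  x (successors {y, t}): φ is false.
  y (successors {u, x, t}): φ is true.
  z (successors {u, w}): φ is false.
  t (successors {v}): φ is false.
For instance, at t:
  At t: \Diamond (\Box (q \lor r) \land \neg \Diamond r) requires \Box (q \lor r) \land \neg \Diamond r at some successor in {v}.
    At v: \Box (q \lor r) \land \neg \Diamond r is false.
  So \Diamond (\Box (q \lor r) \land \neg \Diamond r) is false at t.
Satisfying worlds: {v, w, y}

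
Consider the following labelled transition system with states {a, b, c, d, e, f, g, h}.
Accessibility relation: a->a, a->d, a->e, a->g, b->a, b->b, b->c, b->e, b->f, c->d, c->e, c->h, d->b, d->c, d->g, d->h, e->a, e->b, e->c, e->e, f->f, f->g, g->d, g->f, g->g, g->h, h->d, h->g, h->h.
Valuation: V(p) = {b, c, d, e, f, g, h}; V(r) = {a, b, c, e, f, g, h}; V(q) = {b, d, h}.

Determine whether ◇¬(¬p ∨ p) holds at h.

No

Recall that ◇ψ holds at a world iff ψ holds at some accessible world.
At h: ◇¬(¬p ∨ p) requires ¬(¬p ∨ p) at some successor in {d, g, h}.
  At d: ¬(¬p ∨ p) is false.
  At g: ¬(¬p ∨ p) is false.
  At h: ¬(¬p ∨ p) is false.
So ◇¬(¬p ∨ p) is false at h.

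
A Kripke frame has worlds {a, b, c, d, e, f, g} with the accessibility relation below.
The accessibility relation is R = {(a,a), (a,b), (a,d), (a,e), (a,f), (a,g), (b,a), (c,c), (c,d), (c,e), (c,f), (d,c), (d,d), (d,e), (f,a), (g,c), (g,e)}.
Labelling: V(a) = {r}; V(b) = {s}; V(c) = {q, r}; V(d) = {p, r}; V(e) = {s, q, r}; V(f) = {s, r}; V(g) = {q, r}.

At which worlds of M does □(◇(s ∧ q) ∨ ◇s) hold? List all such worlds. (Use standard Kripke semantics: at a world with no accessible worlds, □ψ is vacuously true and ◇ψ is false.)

Let φ = □(◇(s ∧ q) ∨ ◇s). Evaluate φ at each world:
  a (successors {a, b, d, e, f, g}): φ is false.
  b (successors {a}): φ is true.
  c (successors {c, d, e, f}): φ is false.
  d (successors {c, d, e}): φ is false.
  e (successors ∅): φ is true.
  f (successors {a}): φ is true.
  g (successors {c, e}): φ is false.
For instance, at c:
  At c: □(◇(s ∧ q) ∨ ◇s) requires ◇(s ∧ q) ∨ ◇s at every successor {c, d, e, f}.
    ◇(s ∧ q) ∨ ◇s fails at e, so □(◇(s ∧ q) ∨ ◇s) is false at c.
      At e: ◇(s ∧ q) is false, ◇s is false, so ◇(s ∧ q) ∨ ◇s is false.
Satisfying worlds: {b, e, f}

b, e, f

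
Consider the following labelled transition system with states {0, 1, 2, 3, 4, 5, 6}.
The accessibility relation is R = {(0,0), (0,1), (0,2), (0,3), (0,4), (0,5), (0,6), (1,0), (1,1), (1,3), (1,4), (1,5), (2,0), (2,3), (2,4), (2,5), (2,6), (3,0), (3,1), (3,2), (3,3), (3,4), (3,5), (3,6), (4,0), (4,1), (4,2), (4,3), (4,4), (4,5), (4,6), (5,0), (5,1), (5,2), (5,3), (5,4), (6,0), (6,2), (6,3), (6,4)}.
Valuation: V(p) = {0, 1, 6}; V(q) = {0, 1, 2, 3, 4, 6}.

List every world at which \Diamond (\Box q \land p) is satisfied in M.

Let φ = \Diamond (\Box q \land p). Evaluate φ at each world:
  0 (successors {0, 1, 2, 3, 4, 5, 6}): φ is true.
  1 (successors {0, 1, 3, 4, 5}): φ is false.
  2 (successors {0, 3, 4, 5, 6}): φ is true.
  3 (successors {0, 1, 2, 3, 4, 5, 6}): φ is true.
  4 (successors {0, 1, 2, 3, 4, 5, 6}): φ is true.
  5 (successors {0, 1, 2, 3, 4}): φ is false.
  6 (successors {0, 2, 3, 4}): φ is false.
For instance, at 5:
  At 5: \Diamond (\Box q \land p) requires \Box q \land p at some successor in {0, 1, 2, 3, 4}.
    At 0: \Box q \land p is false.
    At 1: \Box q \land p is false.
    At 2: \Box q \land p is false.
    At 3: \Box q \land p is false.
    At 4: \Box q \land p is false.
  So \Diamond (\Box q \land p) is false at 5.
Satisfying worlds: {0, 2, 3, 4}

0, 2, 3, 4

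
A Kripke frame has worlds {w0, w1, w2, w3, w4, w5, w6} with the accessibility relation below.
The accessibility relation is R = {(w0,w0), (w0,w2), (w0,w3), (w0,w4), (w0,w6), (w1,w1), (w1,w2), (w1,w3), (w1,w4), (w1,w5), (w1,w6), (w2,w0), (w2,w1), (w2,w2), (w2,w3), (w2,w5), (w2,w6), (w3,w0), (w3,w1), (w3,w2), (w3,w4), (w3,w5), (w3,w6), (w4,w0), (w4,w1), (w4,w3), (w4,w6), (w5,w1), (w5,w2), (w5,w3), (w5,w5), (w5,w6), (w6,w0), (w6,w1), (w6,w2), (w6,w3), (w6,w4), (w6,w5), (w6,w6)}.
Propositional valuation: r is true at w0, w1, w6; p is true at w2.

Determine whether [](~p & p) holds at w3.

No

Recall that []ψ holds at a world iff ψ holds at every accessible world, and <>ψ holds iff ψ holds at some accessible world.
At w3: [](~p & p) requires ~p & p at every successor {w0, w1, w2, w4, w5, w6}.
  ~p & p fails at w0, so [](~p & p) is false at w3.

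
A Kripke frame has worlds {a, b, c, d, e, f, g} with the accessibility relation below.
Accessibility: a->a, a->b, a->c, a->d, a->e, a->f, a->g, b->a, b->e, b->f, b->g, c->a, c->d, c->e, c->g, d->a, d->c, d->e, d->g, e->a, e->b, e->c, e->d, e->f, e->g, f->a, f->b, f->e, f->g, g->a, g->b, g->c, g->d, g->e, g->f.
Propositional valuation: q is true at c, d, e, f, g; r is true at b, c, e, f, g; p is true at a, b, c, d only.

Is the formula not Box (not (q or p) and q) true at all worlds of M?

Yes

Let φ = not Box (not (q or p) and q). Evaluate φ at each world:
  a (successors {a, b, c, d, e, f, g}): φ is true.
  b (successors {a, e, f, g}): φ is true.
  c (successors {a, d, e, g}): φ is true.
  d (successors {a, c, e, g}): φ is true.
  e (successors {a, b, c, d, f, g}): φ is true.
  f (successors {a, b, e, g}): φ is true.
  g (successors {a, b, c, d, e, f}): φ is true.
For instance, at f:
  At f: Box (not (q or p) and q) is false, so not Box (not (q or p) and q) is true.
    At f: Box (not (q or p) and q) requires not (q or p) and q at every successor {a, b, e, g}.
      not (q or p) and q fails at a, so Box (not (q or p) and q) is false at f.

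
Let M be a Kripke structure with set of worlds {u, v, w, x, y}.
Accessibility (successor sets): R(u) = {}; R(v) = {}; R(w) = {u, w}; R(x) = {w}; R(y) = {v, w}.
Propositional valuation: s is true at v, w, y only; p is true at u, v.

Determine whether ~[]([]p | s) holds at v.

No

At v: []([]p | s) is true, so ~[]([]p | s) is false.
  At v: no accessible worlds, so []([]p | s) holds vacuously.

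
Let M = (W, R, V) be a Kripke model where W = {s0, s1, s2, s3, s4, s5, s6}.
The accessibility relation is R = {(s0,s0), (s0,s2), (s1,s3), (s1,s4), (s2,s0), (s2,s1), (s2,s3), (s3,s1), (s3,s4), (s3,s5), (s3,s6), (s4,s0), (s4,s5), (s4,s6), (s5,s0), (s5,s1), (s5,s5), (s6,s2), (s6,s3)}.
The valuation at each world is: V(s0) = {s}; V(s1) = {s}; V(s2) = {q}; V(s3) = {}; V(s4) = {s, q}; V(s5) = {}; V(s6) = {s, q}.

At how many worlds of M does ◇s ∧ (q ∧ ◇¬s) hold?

Let φ = ◇s ∧ (q ∧ ◇¬s). Evaluate φ at each world:
  s0 (successors {s0, s2}): φ is false.
  s1 (successors {s3, s4}): φ is false.
  s2 (successors {s0, s1, s3}): φ is true.
  s3 (successors {s1, s4, s5, s6}): φ is false.
  s4 (successors {s0, s5, s6}): φ is true.
  s5 (successors {s0, s1, s5}): φ is false.
  s6 (successors {s2, s3}): φ is false.
For instance, at s4:
  At s4: ◇s is true, q ∧ ◇¬s is true, so ◇s ∧ (q ∧ ◇¬s) is true.
    At s4: ◇s requires s at some successor in {s0, s5, s6}.
      s holds at s0, so ◇s is true at s4.
    At s4: q is true, ◇¬s is true, so q ∧ ◇¬s is true.
      At s4: ◇¬s requires ¬s at some successor in {s0, s5, s6}.
        ¬s holds at s5, so ◇¬s is true at s4.
Satisfying worlds: {s2, s4}

2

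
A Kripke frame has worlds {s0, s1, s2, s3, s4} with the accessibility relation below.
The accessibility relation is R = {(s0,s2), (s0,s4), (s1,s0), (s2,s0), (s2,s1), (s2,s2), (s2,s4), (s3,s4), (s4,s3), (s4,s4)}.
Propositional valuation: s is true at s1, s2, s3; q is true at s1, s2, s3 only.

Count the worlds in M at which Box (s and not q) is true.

0

Recall that Box ψ holds at a world iff ψ holds at every accessible world, and Dia ψ holds iff ψ holds at some accessible world.
Let φ = Box (s and not q). Evaluate φ at each world:
  s0 (successors {s2, s4}): φ is false.
  s1 (successors {s0}): φ is false.
  s2 (successors {s0, s1, s2, s4}): φ is false.
  s3 (successors {s4}): φ is false.
  s4 (successors {s3, s4}): φ is false.
For instance, at s4:
  At s4: Box (s and not q) requires s and not q at every successor {s3, s4}.
    s and not q fails at s3, so Box (s and not q) is false at s4.
Satisfying worlds: none.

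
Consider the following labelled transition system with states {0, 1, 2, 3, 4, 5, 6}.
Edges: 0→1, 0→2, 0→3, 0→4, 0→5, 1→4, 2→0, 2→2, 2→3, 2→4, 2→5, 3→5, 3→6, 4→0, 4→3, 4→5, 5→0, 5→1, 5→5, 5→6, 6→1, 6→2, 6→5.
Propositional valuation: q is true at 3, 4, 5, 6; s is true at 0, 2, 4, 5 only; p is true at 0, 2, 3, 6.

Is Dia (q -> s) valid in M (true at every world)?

Yes

Let φ = Dia (q -> s). Evaluate φ at each world:
  0 (successors {1, 2, 3, 4, 5}): φ is true.
  1 (successors {4}): φ is true.
  2 (successors {0, 2, 3, 4, 5}): φ is true.
  3 (successors {5, 6}): φ is true.
  4 (successors {0, 3, 5}): φ is true.
  5 (successors {0, 1, 5, 6}): φ is true.
  6 (successors {1, 2, 5}): φ is true.
For instance, at 2:
  At 2: Dia (q -> s) requires q -> s at some successor in {0, 2, 3, 4, 5}.
    q -> s holds at 0, so Dia (q -> s) is true at 2.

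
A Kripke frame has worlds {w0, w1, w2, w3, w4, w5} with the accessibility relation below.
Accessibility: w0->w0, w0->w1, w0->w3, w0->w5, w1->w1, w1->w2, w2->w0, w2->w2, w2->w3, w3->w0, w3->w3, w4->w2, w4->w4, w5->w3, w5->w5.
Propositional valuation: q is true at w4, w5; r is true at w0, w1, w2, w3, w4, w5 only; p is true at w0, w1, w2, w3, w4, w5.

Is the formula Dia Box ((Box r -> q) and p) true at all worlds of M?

Let φ = Dia Box ((Box r -> q) and p). Evaluate φ at each world:
  w0 (successors {w0, w1, w3, w5}): φ is false.
  w1 (successors {w1, w2}): φ is false.
  w2 (successors {w0, w2, w3}): φ is false.
  w3 (successors {w0, w3}): φ is false.
  w4 (successors {w2, w4}): φ is false.
  w5 (successors {w3, w5}): φ is false.
Detail at w0 (counterexample):
  At w0: Dia Box ((Box r -> q) and p) requires Box ((Box r -> q) and p) at some successor in {w0, w1, w3, w5}.
    At w0: Box ((Box r -> q) and p) is false.
    At w1: Box ((Box r -> q) and p) is false.
    At w3: Box ((Box r -> q) and p) is false.
    At w5: Box ((Box r -> q) and p) is false.
  So Dia Box ((Box r -> q) and p) is false at w0.

No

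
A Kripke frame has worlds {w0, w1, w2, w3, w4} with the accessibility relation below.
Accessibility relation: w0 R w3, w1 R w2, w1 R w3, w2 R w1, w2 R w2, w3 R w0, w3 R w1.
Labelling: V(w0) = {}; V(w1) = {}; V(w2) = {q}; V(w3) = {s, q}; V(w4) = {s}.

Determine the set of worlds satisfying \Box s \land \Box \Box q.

Let φ = \Box s \land \Box \Box q. Evaluate φ at each world:
  w0 (successors {w3}): φ is false.
  w1 (successors {w2, w3}): φ is false.
  w2 (successors {w1, w2}): φ is false.
  w3 (successors {w0, w1}): φ is false.
  w4 (successors ∅): φ is true.
For instance, at w0:
  At w0: \Box s is true, \Box \Box q is false, so \Box s \land \Box \Box q is false.
    At w0: \Box s requires s at every successor {w3}.
      At w3: s is true.
    So \Box s is true at w0.
    At w0: \Box \Box q requires \Box q at every successor {w3}.
      \Box q fails at w3, so \Box \Box q is false at w0.
Satisfying worlds: {w4}

w4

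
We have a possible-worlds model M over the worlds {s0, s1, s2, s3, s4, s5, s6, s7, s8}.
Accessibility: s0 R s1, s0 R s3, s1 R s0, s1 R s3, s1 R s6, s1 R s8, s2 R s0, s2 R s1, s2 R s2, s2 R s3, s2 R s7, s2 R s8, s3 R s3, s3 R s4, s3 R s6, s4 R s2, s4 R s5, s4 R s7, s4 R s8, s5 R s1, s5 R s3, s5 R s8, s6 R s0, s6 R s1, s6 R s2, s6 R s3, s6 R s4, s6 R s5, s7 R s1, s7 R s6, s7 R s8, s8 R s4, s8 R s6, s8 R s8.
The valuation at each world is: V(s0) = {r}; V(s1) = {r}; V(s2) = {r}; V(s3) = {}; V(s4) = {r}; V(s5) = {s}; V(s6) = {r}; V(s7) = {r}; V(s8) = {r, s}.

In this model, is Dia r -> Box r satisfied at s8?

Yes

Recall that Box ψ holds at a world iff ψ holds at every accessible world, and Dia ψ holds iff ψ holds at some accessible world.
At s8: Dia r is true, Box r is true, so Dia r -> Box r is true.
  At s8: Dia r requires r at some successor in {s4, s6, s8}.
    r holds at s4, so Dia r is true at s8.
  At s8: Box r requires r at every successor {s4, s6, s8}.
    At s4: r is true.
    At s6: r is true.
    At s8: r is true.
  So Box r is true at s8.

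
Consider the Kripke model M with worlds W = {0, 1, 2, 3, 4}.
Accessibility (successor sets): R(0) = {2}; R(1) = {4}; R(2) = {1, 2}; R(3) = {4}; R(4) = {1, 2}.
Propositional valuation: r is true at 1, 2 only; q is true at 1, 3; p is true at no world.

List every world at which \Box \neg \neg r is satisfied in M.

Let φ = \Box \neg \neg r. Evaluate φ at each world:
  0 (successors {2}): φ is true.
  1 (successors {4}): φ is false.
  2 (successors {1, 2}): φ is true.
  3 (successors {4}): φ is false.
  4 (successors {1, 2}): φ is true.
For instance, at 3:
  At 3: \Box \neg \neg r requires \neg \neg r at every successor {4}.
    \neg \neg r fails at 4, so \Box \neg \neg r is false at 3.
Satisfying worlds: {0, 2, 4}

0, 2, 4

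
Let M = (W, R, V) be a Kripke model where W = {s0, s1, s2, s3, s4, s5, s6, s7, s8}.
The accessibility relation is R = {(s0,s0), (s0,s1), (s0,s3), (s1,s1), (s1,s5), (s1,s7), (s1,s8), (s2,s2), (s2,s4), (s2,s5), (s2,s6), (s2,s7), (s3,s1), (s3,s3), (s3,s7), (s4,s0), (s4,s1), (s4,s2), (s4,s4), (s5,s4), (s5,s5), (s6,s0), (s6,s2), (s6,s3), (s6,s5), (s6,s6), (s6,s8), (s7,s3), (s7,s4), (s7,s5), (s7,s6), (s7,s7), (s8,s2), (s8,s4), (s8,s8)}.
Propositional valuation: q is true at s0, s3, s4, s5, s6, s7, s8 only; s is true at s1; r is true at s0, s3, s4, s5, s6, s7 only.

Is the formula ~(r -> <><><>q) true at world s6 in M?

Recall that <>ψ holds at a world iff ψ holds at some accessible world.
At s6: r -> <><><>q is true, so ~(r -> <><><>q) is false.
  At s6: r is true, <><><>q is true, so r -> <><><>q is true.
    At s6: <><><>q requires <><>q at some successor in {s0, s2, s3, s5, s6, s8}.
      <><>q holds at s0, so <><><>q is true at s6.

No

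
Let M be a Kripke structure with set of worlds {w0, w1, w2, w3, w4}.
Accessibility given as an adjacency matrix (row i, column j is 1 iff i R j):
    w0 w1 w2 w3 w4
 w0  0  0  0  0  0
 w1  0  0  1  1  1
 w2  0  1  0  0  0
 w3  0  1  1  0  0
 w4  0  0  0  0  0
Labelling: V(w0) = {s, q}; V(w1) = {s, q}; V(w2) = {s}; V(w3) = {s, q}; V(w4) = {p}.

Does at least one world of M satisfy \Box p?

Let φ = \Box p. Evaluate φ at each world:
  w0 (successors ∅): φ is true.
  w1 (successors {w2, w3, w4}): φ is false.
  w2 (successors {w1}): φ is false.
  w3 (successors {w1, w2}): φ is false.
  w4 (successors ∅): φ is true.
Detail at w0 (witness):
  At w0: no accessible worlds, so \Box p holds vacuously.

Yes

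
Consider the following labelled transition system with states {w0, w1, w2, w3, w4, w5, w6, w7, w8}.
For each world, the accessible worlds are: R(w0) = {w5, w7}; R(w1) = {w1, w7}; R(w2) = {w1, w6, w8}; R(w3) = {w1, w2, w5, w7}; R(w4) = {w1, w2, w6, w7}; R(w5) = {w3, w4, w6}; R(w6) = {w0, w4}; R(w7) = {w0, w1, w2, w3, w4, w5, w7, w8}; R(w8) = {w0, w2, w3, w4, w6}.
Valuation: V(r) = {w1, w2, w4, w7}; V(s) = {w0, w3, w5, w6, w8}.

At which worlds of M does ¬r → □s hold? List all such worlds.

w1, w2, w4, w7

Recall that □ψ holds at a world iff ψ holds at every accessible world, and ◇ψ holds iff ψ holds at some accessible world.
Let φ = ¬r → □s. Evaluate φ at each world:
  w0 (successors {w5, w7}): φ is false.
  w1 (successors {w1, w7}): φ is true.
  w2 (successors {w1, w6, w8}): φ is true.
  w3 (successors {w1, w2, w5, w7}): φ is false.
  w4 (successors {w1, w2, w6, w7}): φ is true.
  w5 (successors {w3, w4, w6}): φ is false.
  w6 (successors {w0, w4}): φ is false.
  w7 (successors {w0, w1, w2, w3, w4, w5, w7, w8}): φ is true.
  w8 (successors {w0, w2, w3, w4, w6}): φ is false.
For instance, at w2:
  At w2: ¬r is false, □s is false, so ¬r → □s is true.
    At w2: □s requires s at every successor {w1, w6, w8}.
      s fails at w1, so □s is false at w2.
Satisfying worlds: {w1, w2, w4, w7}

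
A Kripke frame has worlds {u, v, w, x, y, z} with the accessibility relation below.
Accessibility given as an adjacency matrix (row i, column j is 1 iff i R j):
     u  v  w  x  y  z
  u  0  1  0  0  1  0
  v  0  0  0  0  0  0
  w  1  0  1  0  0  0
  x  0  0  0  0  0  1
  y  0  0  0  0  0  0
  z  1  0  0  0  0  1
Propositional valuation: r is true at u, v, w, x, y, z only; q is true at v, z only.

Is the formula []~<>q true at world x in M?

At x: []~<>q requires ~<>q at every successor {z}.
  ~<>q fails at z, so []~<>q is false at x.
    At z: <>q is true, so ~<>q is false.
      At z: <>q requires q at some successor in {u, z}.
        q holds at z, so <>q is true at z.

No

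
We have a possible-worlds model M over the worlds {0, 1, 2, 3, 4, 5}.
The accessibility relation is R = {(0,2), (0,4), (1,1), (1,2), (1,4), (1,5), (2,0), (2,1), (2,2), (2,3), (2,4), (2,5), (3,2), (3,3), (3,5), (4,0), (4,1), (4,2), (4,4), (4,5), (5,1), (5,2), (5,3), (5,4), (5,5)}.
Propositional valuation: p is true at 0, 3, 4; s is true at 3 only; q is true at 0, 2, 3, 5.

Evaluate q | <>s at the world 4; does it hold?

No

At 4: q is false, <>s is false, so q | <>s is false.
  At 4: <>s requires s at some successor in {0, 1, 2, 4, 5}.
    At 0: s is false.
    At 1: s is false.
    At 2: s is false.
    At 4: s is false.
    At 5: s is false.
  So <>s is false at 4.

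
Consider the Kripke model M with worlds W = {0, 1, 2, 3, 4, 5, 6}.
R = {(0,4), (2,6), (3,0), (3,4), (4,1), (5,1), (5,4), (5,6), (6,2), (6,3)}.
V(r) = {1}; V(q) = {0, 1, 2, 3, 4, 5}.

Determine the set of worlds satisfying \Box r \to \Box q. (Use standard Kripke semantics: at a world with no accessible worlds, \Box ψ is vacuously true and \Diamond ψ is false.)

0, 1, 2, 3, 4, 5, 6

Recall that \Box ψ holds at a world iff ψ holds at every accessible world, and \Diamond ψ holds iff ψ holds at some accessible world.
Let φ = \Box r \to \Box q. Evaluate φ at each world:
  0 (successors {4}): φ is true.
  1 (successors ∅): φ is true.
  2 (successors {6}): φ is true.
  3 (successors {0, 4}): φ is true.
  4 (successors {1}): φ is true.
  5 (successors {1, 4, 6}): φ is true.
  6 (successors {2, 3}): φ is true.
For instance, at 3:
  At 3: \Box r is false, \Box q is true, so \Box r \to \Box q is true.
    At 3: \Box r requires r at every successor {0, 4}.
      r fails at 0, so \Box r is false at 3.
    At 3: \Box q requires q at every successor {0, 4}.
      At 0: q is true.
      At 4: q is true.
    So \Box q is true at 3.
Satisfying worlds: {0, 1, 2, 3, 4, 5, 6}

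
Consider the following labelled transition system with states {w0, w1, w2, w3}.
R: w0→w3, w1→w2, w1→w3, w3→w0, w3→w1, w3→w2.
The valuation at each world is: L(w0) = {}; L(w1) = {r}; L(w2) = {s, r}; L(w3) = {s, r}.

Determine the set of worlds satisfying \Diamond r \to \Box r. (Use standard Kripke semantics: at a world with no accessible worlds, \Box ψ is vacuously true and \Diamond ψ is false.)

w0, w1, w2

Let φ = \Diamond r \to \Box r. Evaluate φ at each world:
  w0 (successors {w3}): φ is true.
  w1 (successors {w2, w3}): φ is true.
  w2 (successors ∅): φ is true.
  w3 (successors {w0, w1, w2}): φ is false.
For instance, at w0:
  At w0: \Diamond r is true, \Box r is true, so \Diamond r \to \Box r is true.
    At w0: \Diamond r requires r at some successor in {w3}.
      r holds at w3, so \Diamond r is true at w0.
    At w0: \Box r requires r at every successor {w3}.
      At w3: r is true.
    So \Box r is true at w0.
Satisfying worlds: {w0, w1, w2}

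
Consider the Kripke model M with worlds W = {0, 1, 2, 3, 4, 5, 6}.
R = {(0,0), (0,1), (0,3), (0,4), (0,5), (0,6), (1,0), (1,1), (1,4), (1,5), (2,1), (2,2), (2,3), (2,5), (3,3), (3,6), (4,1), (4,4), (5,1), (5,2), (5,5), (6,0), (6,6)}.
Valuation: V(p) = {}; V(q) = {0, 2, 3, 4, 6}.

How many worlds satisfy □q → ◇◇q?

7

Recall that □ψ holds at a world iff ψ holds at every accessible world, and ◇ψ holds iff ψ holds at some accessible world.
Let φ = □q → ◇◇q. Evaluate φ at each world:
  0 (successors {0, 1, 3, 4, 5, 6}): φ is true.
  1 (successors {0, 1, 4, 5}): φ is true.
  2 (successors {1, 2, 3, 5}): φ is true.
  3 (successors {3, 6}): φ is true.
  4 (successors {1, 4}): φ is true.
  5 (successors {1, 2, 5}): φ is true.
  6 (successors {0, 6}): φ is true.
For instance, at 1:
  At 1: □q is false, ◇◇q is true, so □q → ◇◇q is true.
    At 1: □q requires q at every successor {0, 1, 4, 5}.
      q fails at 1, so □q is false at 1.
    At 1: ◇◇q requires ◇q at some successor in {0, 1, 4, 5}.
      ◇q holds at 0, so ◇◇q is true at 1.
Satisfying worlds: {0, 1, 2, 3, 4, 5, 6}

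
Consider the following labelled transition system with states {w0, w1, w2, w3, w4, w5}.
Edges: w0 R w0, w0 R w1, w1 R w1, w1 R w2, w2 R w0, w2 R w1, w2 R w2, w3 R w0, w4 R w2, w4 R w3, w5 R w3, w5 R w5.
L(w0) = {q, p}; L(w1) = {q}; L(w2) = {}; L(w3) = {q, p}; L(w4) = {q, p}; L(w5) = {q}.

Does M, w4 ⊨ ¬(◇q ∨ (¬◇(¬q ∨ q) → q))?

No

At w4: ◇q ∨ (¬◇(¬q ∨ q) → q) is true, so ¬(◇q ∨ (¬◇(¬q ∨ q) → q)) is false.
  At w4: ◇q is true, ¬◇(¬q ∨ q) → q is true, so ◇q ∨ (¬◇(¬q ∨ q) → q) is true.
    At w4: ◇q requires q at some successor in {w2, w3}.
      q holds at w3, so ◇q is true at w4.
    At w4: ¬◇(¬q ∨ q) is false, q is true, so ¬◇(¬q ∨ q) → q is true.
      At w4: ◇(¬q ∨ q) is true, so ¬◇(¬q ∨ q) is false.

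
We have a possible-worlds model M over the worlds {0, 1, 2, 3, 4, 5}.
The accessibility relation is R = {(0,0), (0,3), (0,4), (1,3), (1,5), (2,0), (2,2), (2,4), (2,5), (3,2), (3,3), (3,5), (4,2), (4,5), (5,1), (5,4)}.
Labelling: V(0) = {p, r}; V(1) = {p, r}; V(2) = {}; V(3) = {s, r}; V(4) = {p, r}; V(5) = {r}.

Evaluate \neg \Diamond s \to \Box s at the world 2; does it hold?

At 2: \neg \Diamond s is true, \Box s is false, so \neg \Diamond s \to \Box s is false.
  At 2: \Diamond s is false, so \neg \Diamond s is true.
    At 2: \Diamond s requires s at some successor in {0, 2, 4, 5}.
      At 0: s is false.
      At 2: s is false.
      At 4: s is false.
      At 5: s is false.
    So \Diamond s is false at 2.
  At 2: \Box s requires s at every successor {0, 2, 4, 5}.
    s fails at 0, so \Box s is false at 2.

No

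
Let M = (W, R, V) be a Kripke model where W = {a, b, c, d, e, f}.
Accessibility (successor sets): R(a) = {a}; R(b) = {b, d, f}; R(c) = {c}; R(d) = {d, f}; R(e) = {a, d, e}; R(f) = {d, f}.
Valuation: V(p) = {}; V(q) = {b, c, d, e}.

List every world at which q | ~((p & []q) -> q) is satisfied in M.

b, c, d, e

Recall that []ψ holds at a world iff ψ holds at every accessible world, and <>ψ holds iff ψ holds at some accessible world.
Let φ = q | ~((p & []q) -> q). Evaluate φ at each world:
  a (successors {a}): φ is false.
  b (successors {b, d, f}): φ is true.
  c (successors {c}): φ is true.
  d (successors {d, f}): φ is true.
  e (successors {a, d, e}): φ is true.
  f (successors {d, f}): φ is false.
For instance, at a:
  At a: q is false, ~((p & []q) -> q) is false, so q | ~((p & []q) -> q) is false.
    At a: (p & []q) -> q is true, so ~((p & []q) -> q) is false.
      At a: p & []q is false, q is false, so (p & []q) -> q is true.
Satisfying worlds: {b, c, d, e}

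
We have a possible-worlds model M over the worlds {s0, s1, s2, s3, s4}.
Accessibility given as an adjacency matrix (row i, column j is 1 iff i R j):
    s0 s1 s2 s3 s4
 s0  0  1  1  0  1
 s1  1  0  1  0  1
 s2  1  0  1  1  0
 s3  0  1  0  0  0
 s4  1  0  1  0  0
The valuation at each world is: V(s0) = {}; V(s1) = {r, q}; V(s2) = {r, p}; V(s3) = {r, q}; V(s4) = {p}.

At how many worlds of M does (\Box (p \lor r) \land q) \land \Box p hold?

Recall that \Box ψ holds at a world iff ψ holds at every accessible world, and \Diamond ψ holds iff ψ holds at some accessible world.
Let φ = (\Box (p \lor r) \land q) \land \Box p. Evaluate φ at each world:
  s0 (successors {s1, s2, s4}): φ is false.
  s1 (successors {s0, s2, s4}): φ is false.
  s2 (successors {s0, s2, s3}): φ is false.
  s3 (successors {s1}): φ is false.
  s4 (successors {s0, s2}): φ is false.
For instance, at s0:
  At s0: \Box (p \lor r) \land q is false, \Box p is false, so (\Box (p \lor r) \land q) \land \Box p is false.
    At s0: \Box (p \lor r) is true, q is false, so \Box (p \lor r) \land q is false.
      At s0: \Box (p \lor r) requires p \lor r at every successor {s1, s2, s4}.
        At s1: p \lor r is true.
        At s2: p \lor r is true.
        At s4: p \lor r is true.
      So \Box (p \lor r) is true at s0.
    At s0: \Box p requires p at every successor {s1, s2, s4}.
      p fails at s1, so \Box p is false at s0.
Satisfying worlds: none.

0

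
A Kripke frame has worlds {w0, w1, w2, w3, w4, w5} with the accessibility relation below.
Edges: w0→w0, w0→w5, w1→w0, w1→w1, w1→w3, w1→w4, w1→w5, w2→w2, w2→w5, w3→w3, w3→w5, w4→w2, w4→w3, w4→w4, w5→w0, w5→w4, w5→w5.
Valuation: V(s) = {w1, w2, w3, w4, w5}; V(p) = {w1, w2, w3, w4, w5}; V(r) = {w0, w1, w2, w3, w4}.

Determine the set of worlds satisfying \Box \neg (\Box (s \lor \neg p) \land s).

Let φ = \Box \neg (\Box (s \lor \neg p) \land s). Evaluate φ at each world:
  w0 (successors {w0, w5}): φ is false.
  w1 (successors {w0, w1, w3, w4, w5}): φ is false.
  w2 (successors {w2, w5}): φ is false.
  w3 (successors {w3, w5}): φ is false.
  w4 (successors {w2, w3, w4}): φ is false.
  w5 (successors {w0, w4, w5}): φ is false.
For instance, at w4:
  At w4: \Box \neg (\Box (s \lor \neg p) \land s) requires \neg (\Box (s \lor \neg p) \land s) at every successor {w2, w3, w4}.
    \neg (\Box (s \lor \neg p) \land s) fails at w2, so \Box \neg (\Box (s \lor \neg p) \land s) is false at w4.
      At w2: \Box (s \lor \neg p) \land s is true, so \neg (\Box (s \lor \neg p) \land s) is false.
Satisfying worlds: none.

none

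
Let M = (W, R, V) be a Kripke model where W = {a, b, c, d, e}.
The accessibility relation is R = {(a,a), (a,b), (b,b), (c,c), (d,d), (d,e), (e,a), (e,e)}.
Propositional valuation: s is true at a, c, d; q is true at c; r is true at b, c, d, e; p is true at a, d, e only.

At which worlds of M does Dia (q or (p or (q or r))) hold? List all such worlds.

a, b, c, d, e

Recall that Dia ψ holds at a world iff ψ holds at some accessible world.
Let φ = Dia (q or (p or (q or r))). Evaluate φ at each world:
  a (successors {a, b}): φ is true.
  b (successors {b}): φ is true.
  c (successors {c}): φ is true.
  d (successors {d, e}): φ is true.
  e (successors {a, e}): φ is true.
For instance, at c:
  At c: Dia (q or (p or (q or r))) requires q or (p or (q or r)) at some successor in {c}.
    q or (p or (q or r)) holds at c, so Dia (q or (p or (q or r))) is true at c.
Satisfying worlds: {a, b, c, d, e}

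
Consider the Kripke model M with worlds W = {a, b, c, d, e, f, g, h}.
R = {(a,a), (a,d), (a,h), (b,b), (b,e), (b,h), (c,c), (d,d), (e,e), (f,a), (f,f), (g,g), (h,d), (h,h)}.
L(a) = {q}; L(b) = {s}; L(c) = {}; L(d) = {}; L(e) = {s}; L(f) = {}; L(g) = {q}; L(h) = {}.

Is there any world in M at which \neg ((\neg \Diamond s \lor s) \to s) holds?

Yes

Let φ = \neg ((\neg \Diamond s \lor s) \to s). Evaluate φ at each world:
  a (successors {a, d, h}): φ is true.
  b (successors {b, e, h}): φ is false.
  c (successors {c}): φ is true.
  d (successors {d}): φ is true.
  e (successors {e}): φ is false.
  f (successors {a, f}): φ is true.
  g (successors {g}): φ is true.
  h (successors {d, h}): φ is true.
Detail at a (witness):
  At a: (\neg \Diamond s \lor s) \to s is false, so \neg ((\neg \Diamond s \lor s) \to s) is true.
    At a: \neg \Diamond s \lor s is true, s is false, so (\neg \Diamond s \lor s) \to s is false.
      At a: \neg \Diamond s is true, s is false, so \neg \Diamond s \lor s is true.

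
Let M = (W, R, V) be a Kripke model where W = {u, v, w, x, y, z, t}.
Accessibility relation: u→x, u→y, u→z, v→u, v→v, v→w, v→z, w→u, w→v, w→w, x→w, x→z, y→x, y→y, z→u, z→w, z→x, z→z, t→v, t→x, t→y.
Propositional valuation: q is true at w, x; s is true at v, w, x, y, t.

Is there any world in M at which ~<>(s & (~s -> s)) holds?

Let φ = ~<>(s & (~s -> s)). Evaluate φ at each world:
  u (successors {x, y, z}): φ is false.
  v (successors {u, v, w, z}): φ is false.
  w (successors {u, v, w}): φ is false.
  x (successors {w, z}): φ is false.
  y (successors {x, y}): φ is false.
  z (successors {u, w, x, z}): φ is false.
  t (successors {v, x, y}): φ is false.
For instance, at y:
  At y: <>(s & (~s -> s)) is true, so ~<>(s & (~s -> s)) is false.
    At y: <>(s & (~s -> s)) requires s & (~s -> s) at some successor in {x, y}.
      s & (~s -> s) holds at x, so <>(s & (~s -> s)) is true at y.

No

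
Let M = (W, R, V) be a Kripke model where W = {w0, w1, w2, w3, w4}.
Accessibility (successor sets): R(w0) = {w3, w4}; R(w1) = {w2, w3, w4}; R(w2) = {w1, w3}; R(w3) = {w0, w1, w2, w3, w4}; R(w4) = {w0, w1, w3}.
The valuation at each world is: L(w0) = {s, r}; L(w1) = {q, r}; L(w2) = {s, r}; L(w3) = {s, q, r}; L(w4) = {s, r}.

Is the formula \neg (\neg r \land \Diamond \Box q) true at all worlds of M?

Yes

Recall that \Box ψ holds at a world iff ψ holds at every accessible world, and \Diamond ψ holds iff ψ holds at some accessible world.
Let φ = \neg (\neg r \land \Diamond \Box q). Evaluate φ at each world:
  w0 (successors {w3, w4}): φ is true.
  w1 (successors {w2, w3, w4}): φ is true.
  w2 (successors {w1, w3}): φ is true.
  w3 (successors {w0, w1, w2, w3, w4}): φ is true.
  w4 (successors {w0, w1, w3}): φ is true.
For instance, at w2:
  At w2: \neg r \land \Diamond \Box q is false, so \neg (\neg r \land \Diamond \Box q) is true.
    At w2: \neg r is false, \Diamond \Box q is false, so \neg r \land \Diamond \Box q is false.
      At w2: \Diamond \Box q requires \Box q at some successor in {w1, w3}.
        At w1: \Box q is false.
        At w3: \Box q is false.
      So \Diamond \Box q is false at w2.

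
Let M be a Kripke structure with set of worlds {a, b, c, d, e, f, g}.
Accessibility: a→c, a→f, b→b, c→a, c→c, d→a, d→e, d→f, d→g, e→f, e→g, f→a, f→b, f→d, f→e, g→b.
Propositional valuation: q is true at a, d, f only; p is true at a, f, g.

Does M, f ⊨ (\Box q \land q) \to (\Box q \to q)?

Yes

Recall that \Box ψ holds at a world iff ψ holds at every accessible world, and \Diamond ψ holds iff ψ holds at some accessible world.
At f: \Box q \land q is false, \Box q \to q is true, so (\Box q \land q) \to (\Box q \to q) is true.
  At f: \Box q is false, q is true, so \Box q \land q is false.
    At f: \Box q requires q at every successor {a, b, d, e}.
      q fails at b, so \Box q is false at f.
  At f: \Box q is false, q is true, so \Box q \to q is true.
    At f: \Box q requires q at every successor {a, b, d, e}.
      q fails at b, so \Box q is false at f.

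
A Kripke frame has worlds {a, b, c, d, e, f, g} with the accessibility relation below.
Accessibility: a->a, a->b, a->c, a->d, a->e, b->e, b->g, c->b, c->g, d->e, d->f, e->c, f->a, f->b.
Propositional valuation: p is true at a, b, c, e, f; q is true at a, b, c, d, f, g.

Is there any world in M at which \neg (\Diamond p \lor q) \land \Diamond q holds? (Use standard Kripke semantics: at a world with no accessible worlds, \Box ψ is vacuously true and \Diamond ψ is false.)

Recall that \Diamond ψ holds at a world iff ψ holds at some accessible world.
Let φ = \neg (\Diamond p \lor q) \land \Diamond q. Evaluate φ at each world:
  a (successors {a, b, c, d, e}): φ is false.
  b (successors {e, g}): φ is false.
  c (successors {b, g}): φ is false.
  d (successors {e, f}): φ is false.
  e (successors {c}): φ is false.
  f (successors {a, b}): φ is false.
  g (successors ∅): φ is false.
For instance, at b:
  At b: \neg (\Diamond p \lor q) is false, \Diamond q is true, so \neg (\Diamond p \lor q) \land \Diamond q is false.
    At b: \Diamond p \lor q is true, so \neg (\Diamond p \lor q) is false.
      At b: \Diamond p is true, q is true, so \Diamond p \lor q is true.
    At b: \Diamond q requires q at some successor in {e, g}.
      q holds at g, so \Diamond q is true at b.

No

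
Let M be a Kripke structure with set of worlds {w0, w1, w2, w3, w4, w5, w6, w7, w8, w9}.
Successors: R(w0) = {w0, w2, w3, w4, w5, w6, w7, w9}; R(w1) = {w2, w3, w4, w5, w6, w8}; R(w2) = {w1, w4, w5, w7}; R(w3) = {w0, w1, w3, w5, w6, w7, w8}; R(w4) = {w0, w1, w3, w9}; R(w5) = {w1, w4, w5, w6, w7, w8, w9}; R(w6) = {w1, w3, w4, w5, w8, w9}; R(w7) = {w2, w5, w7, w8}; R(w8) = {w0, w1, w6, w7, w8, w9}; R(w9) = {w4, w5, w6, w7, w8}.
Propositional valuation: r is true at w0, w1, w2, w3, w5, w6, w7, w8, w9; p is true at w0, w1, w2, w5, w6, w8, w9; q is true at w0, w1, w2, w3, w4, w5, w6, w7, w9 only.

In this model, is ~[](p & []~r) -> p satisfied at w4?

At w4: ~[](p & []~r) is true, p is false, so ~[](p & []~r) -> p is false.
  At w4: [](p & []~r) is false, so ~[](p & []~r) is true.
    At w4: [](p & []~r) requires p & []~r at every successor {w0, w1, w3, w9}.
      p & []~r fails at w0, so [](p & []~r) is false at w4.

No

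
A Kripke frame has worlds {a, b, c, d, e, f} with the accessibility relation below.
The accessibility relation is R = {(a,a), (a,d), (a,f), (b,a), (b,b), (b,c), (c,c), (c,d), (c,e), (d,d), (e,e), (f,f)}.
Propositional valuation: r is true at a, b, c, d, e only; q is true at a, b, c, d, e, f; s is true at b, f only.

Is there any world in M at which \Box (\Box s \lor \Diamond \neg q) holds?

Let φ = \Box (\Box s \lor \Diamond \neg q). Evaluate φ at each world:
  a (successors {a, d, f}): φ is false.
  b (successors {a, b, c}): φ is false.
  c (successors {c, d, e}): φ is false.
  d (successors {d}): φ is false.
  e (successors {e}): φ is false.
  f (successors {f}): φ is true.
Detail at f (witness):
  At f: \Box (\Box s \lor \Diamond \neg q) requires \Box s \lor \Diamond \neg q at every successor {f}.
      At f: \Box s is true, \Diamond \neg q is false, so \Box s \lor \Diamond \neg q is true.
  So \Box (\Box s \lor \Diamond \neg q) is true at f.

Yes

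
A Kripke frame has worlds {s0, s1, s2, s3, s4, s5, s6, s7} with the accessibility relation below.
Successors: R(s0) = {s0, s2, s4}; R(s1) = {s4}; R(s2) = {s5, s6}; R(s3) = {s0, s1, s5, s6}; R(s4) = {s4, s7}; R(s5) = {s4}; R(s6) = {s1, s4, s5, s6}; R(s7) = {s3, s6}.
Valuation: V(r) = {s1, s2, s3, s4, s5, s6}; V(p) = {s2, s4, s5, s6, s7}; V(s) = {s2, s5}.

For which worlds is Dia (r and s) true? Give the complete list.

Let φ = Dia (r and s). Evaluate φ at each world:
  s0 (successors {s0, s2, s4}): φ is true.
  s1 (successors {s4}): φ is false.
  s2 (successors {s5, s6}): φ is true.
  s3 (successors {s0, s1, s5, s6}): φ is true.
  s4 (successors {s4, s7}): φ is false.
  s5 (successors {s4}): φ is false.
  s6 (successors {s1, s4, s5, s6}): φ is true.
  s7 (successors {s3, s6}): φ is false.
For instance, at s5:
  At s5: Dia (r and s) requires r and s at some successor in {s4}.
    At s4: r and s is false.
  So Dia (r and s) is false at s5.
Satisfying worlds: {s0, s2, s3, s6}

s0, s2, s3, s6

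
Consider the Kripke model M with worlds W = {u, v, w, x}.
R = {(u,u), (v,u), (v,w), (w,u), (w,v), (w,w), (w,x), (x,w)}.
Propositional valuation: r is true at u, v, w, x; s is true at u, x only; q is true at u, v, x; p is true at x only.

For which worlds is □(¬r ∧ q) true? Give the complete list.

none

Let φ = □(¬r ∧ q). Evaluate φ at each world:
  u (successors {u}): φ is false.
  v (successors {u, w}): φ is false.
  w (successors {u, v, w, x}): φ is false.
  x (successors {w}): φ is false.
For instance, at w:
  At w: □(¬r ∧ q) requires ¬r ∧ q at every successor {u, v, w, x}.
    ¬r ∧ q fails at u, so □(¬r ∧ q) is false at w.
Satisfying worlds: none.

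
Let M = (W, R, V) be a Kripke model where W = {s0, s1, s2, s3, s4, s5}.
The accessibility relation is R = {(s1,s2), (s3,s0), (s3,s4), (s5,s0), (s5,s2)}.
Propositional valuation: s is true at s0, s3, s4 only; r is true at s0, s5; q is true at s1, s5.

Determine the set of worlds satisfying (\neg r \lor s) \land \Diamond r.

Let φ = (\neg r \lor s) \land \Diamond r. Evaluate φ at each world:
  s0 (successors ∅): φ is false.
  s1 (successors {s2}): φ is false.
  s2 (successors ∅): φ is false.
  s3 (successors {s0, s4}): φ is true.
  s4 (successors ∅): φ is false.
  s5 (successors {s0, s2}): φ is false.
For instance, at s3:
  At s3: \neg r \lor s is true, \Diamond r is true, so (\neg r \lor s) \land \Diamond r is true.
    At s3: \Diamond r requires r at some successor in {s0, s4}.
      r holds at s0, so \Diamond r is true at s3.
Satisfying worlds: {s3}

s3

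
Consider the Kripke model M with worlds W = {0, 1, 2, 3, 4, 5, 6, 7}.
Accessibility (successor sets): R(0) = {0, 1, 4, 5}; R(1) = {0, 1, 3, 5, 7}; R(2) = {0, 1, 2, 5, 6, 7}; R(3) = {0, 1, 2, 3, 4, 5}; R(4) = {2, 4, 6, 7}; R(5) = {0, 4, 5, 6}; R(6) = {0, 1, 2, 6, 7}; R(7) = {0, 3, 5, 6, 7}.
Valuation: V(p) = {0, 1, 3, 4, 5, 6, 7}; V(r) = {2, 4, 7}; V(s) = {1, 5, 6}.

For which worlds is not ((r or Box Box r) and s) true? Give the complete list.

Recall that Box ψ holds at a world iff ψ holds at every accessible world, and Dia ψ holds iff ψ holds at some accessible world.
Let φ = not ((r or Box Box r) and s). Evaluate φ at each world:
  0 (successors {0, 1, 4, 5}): φ is true.
  1 (successors {0, 1, 3, 5, 7}): φ is true.
  2 (successors {0, 1, 2, 5, 6, 7}): φ is true.
  3 (successors {0, 1, 2, 3, 4, 5}): φ is true.
  4 (successors {2, 4, 6, 7}): φ is true.
  5 (successors {0, 4, 5, 6}): φ is true.
  6 (successors {0, 1, 2, 6, 7}): φ is true.
  7 (successors {0, 3, 5, 6, 7}): φ is true.
For instance, at 0:
  At 0: (r or Box Box r) and s is false, so not ((r or Box Box r) and s) is true.
    At 0: r or Box Box r is false, s is false, so (r or Box Box r) and s is false.
      At 0: r is false, Box Box r is false, so r or Box Box r is false.
Satisfying worlds: {0, 1, 2, 3, 4, 5, 6, 7}

0, 1, 2, 3, 4, 5, 6, 7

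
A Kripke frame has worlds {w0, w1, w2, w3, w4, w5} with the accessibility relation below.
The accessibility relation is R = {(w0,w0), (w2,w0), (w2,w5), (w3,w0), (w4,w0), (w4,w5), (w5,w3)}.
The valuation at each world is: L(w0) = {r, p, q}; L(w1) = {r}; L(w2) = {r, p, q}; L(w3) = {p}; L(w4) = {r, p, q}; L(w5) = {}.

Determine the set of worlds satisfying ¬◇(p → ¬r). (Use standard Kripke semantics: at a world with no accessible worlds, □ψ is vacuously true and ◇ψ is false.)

Let φ = ¬◇(p → ¬r). Evaluate φ at each world:
  w0 (successors {w0}): φ is true.
  w1 (successors ∅): φ is true.
  w2 (successors {w0, w5}): φ is false.
  w3 (successors {w0}): φ is true.
  w4 (successors {w0, w5}): φ is false.
  w5 (successors {w3}): φ is false.
For instance, at w4:
  At w4: ◇(p → ¬r) is true, so ¬◇(p → ¬r) is false.
    At w4: ◇(p → ¬r) requires p → ¬r at some successor in {w0, w5}.
      p → ¬r holds at w5, so ◇(p → ¬r) is true at w4.
Satisfying worlds: {w0, w1, w3}

w0, w1, w3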